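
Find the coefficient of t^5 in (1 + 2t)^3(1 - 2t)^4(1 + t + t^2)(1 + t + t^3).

23

(1 + 2t)^3 has coefficients 1,6,12,8 for degrees 0…3.
(1 - 2t)^4 has coefficients 1,-8,24,-32,16,0 for degrees 0…5.
Multiplying by (1 + t + t^2) gives running coefficients 1,-7,17,-16,8,-16 for degrees 0…5.
Finally multiplying by (1 + t + t^3), the product of all factors after the first has coefficients 1,-6,10,2,-15,9 for degrees 0…5.
[t^5] = 1·9 + 6·(-15) + 12·2 + 8·10 = 23.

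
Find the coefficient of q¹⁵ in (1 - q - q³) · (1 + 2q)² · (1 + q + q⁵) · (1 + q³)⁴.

-33

(1 - q - q³) has coefficients 1,-1,0,-1 for degrees 0…3.
(1 + 2q)² has coefficients 1,4,4,0,0,0,0,0,0,0,0,0,0,0,0,0 for degrees 0…15.
Multiplying by (1 + q + q⁵) gives running coefficients 1,5,8,4,0,1,4,4,0,0,0,0,0,0,0,0 for degrees 0…15.
Finally multiplying by (1 + q³)⁴, the product of all factors after the first has coefficients 1,5,8,8,20,33,26,34,52,44,36,38,41,29,12,20 for degrees 0…15.
[q¹⁵] = 1·20 − 1·12 − 1·41 = -33.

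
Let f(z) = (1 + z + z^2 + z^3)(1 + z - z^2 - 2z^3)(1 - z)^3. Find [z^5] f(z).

-1

(1 + z + z^2 + z^3) has coefficients 1,1,1,1 for degrees 0…3.
(1 + z - z^2 - 2z^3) has coefficients 1,1,-1,-2,0,0 for degrees 0…5.
Finally multiplying by (1 - z)^3, the product of all factors after the first has coefficients 1,-2,-1,3,2,-5 for degrees 0…5.
[z^5] = 1·(-5) + 1·2 + 1·3 + 1·(-1) = -1.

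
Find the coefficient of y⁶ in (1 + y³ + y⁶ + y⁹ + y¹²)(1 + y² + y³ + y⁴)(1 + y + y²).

4

(1 + y³ + y⁶ + y⁹ + y¹²) has coefficients 1,0,0,1,0,0,1 for degrees 0…6.
(1 + y² + y³ + y⁴) has coefficients 1,0,1,1,1,0,0 for degrees 0…6.
Finally multiplying by (1 + y + y²), the product of all factors after the first has coefficients 1,1,2,2,3,2,1 for degrees 0…6.
[y⁶] = 1·1 + 1·2 + 1·1 = 4.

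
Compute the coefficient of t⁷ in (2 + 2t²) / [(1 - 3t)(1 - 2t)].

13940

The denominator gives the recurrence a_n = 5a_(n−1) − 6a_(n−2) for n ≥ 3; the numerator fixes a_0 = 2, a_1 = 10, a_2 = 40.
Iterating: 2, 10, 40, 140, 460, 1460, 4540, 13940, so a_7 = 13940.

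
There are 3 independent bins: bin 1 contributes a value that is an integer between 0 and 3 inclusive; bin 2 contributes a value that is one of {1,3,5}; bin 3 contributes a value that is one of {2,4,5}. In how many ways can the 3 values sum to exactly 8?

6

The generating function for the choices is (1 + q + q^2 + q^3)·(q + q^3 + q^5)·(q^2 + q^4 + q^5); the count is [q^8].
(1 + q + q^2 + q^3) has coefficients 1,1,1,1 for degrees 0…3.
(q + q^3 + q^5) has coefficients 0,1,0,1,0,1,0,0,0 for degrees 0…8.
Finally multiplying by (q^2 + q^4 + q^5), the product of all factors after the first has coefficients 0,0,0,1,0,2,1,2,1 for degrees 0…8.
[q^8] = 1·1 + 1·2 + 1·1 + 1·2 = 6.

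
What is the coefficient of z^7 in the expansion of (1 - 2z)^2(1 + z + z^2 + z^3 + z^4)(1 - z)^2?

(1 - 2z)^2 has coefficients 1,-4,4 for degrees 0…2.
(1 + z + z^2 + z^3 + z^4) has coefficients 1,1,1,1,1,0,0,0 for degrees 0…7.
Finally multiplying by (1 - z)^2, the product of all factors after the first has coefficients 1,-1,0,0,0,-1,1,0 for degrees 0…7.
[z^7] = 1·0 − 4·1 + 4·(-1) = -8.

-8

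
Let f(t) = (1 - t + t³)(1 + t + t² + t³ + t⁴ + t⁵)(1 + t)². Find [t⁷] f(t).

2

(1 - t + t³) has coefficients 1,-1,0,1 for degrees 0…3.
(1 + t + t² + t³ + t⁴ + t⁵) has coefficients 1,1,1,1,1,1,0,0 for degrees 0…7.
Finally multiplying by (1 + t)², the product of all factors after the first has coefficients 1,3,4,4,4,4,3,1 for degrees 0…7.
[t⁷] = 1·1 − 1·3 + 1·4 = 2.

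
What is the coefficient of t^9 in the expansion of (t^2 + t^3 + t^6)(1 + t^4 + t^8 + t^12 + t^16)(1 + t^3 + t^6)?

(t^2 + t^3 + t^6) has coefficients 0,0,1,1,0,0,1 for degrees 0…6.
(1 + t^4 + t^8 + t^12 + t^16) has coefficients 1,0,0,0,1,0,0,0,1,0 for degrees 0…9.
Finally multiplying by (1 + t^3 + t^6), the product of all factors after the first has coefficients 1,0,0,1,1,0,1,1,1,0 for degrees 0…9.
[t^9] = 1·1 + 1·1 + 1·1 = 3.

3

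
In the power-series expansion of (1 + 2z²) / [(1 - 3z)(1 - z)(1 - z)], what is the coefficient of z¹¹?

The denominator gives the recurrence a_n = 5a_(n−1) − 7a_(n−2) + 3a_(n−3) for n ≥ 3; the numerator fixes a_0 = 1, a_1 = 5, a_2 = 20.
Iterating: 1, 5, 20, 68, 215, 659, 1994, 6002, 18029, 54113, 162368, 487136, so a_11 = 487136.

487136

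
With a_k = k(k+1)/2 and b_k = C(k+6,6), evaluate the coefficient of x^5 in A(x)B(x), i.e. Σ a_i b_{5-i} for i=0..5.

715

Write out a_i and b_{5-i} for i = 0,…,5 and sum the products.
Σ = 0·462 + 1·210 + 3·84 + 6·28 + 10·7 + 15·1 = 715.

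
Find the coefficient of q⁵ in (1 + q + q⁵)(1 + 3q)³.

1

(1 + q + q⁵) has coefficients 1,1,0,0,0,1 for degrees 0…5.
(1 + 3q)³ has coefficients 1,9,27,27,0,0 for degrees 0…5.
[q⁵] = 1·0 + 1·0 + 1·1 = 1.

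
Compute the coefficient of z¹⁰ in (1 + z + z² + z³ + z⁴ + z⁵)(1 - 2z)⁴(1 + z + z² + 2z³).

16

(1 + z + z² + z³ + z⁴ + z⁵) has coefficients 1,1,1,1,1,1 for degrees 0…5.
(1 - 2z)⁴ has coefficients 1,-8,24,-32,16,0,0,0,0,0,0 for degrees 0…10.
Finally multiplying by (1 + z + z² + 2z³), the product of all factors after the first has coefficients 1,-7,17,-14,-8,32,-48,32,0,0,0 for degrees 0…10.
[z¹⁰] = 1·0 + 1·0 + 1·0 + 1·32 + 1·(-48) + 1·32 = 16.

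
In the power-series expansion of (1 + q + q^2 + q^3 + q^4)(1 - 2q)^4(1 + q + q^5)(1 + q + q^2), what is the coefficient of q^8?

-5

(1 + q + q^2 + q^3 + q^4) has coefficients 1,1,1,1,1 for degrees 0…4.
(1 - 2q)^4 has coefficients 1,-8,24,-32,16,0,0,0,0 for degrees 0…8.
Multiplying by (1 + q + q^5) gives running coefficients 1,-7,16,-8,-16,17,-8,24,-32 for degrees 0…8.
Finally multiplying by (1 + q + q^2), the product of all factors after the first has coefficients 1,-6,10,1,-8,-7,-7,33,-16 for degrees 0…8.
[q^8] = 1·(-16) + 1·33 + 1·(-7) + 1·(-7) + 1·(-8) = -5.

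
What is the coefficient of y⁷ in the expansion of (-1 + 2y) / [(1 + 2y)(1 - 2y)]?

The denominator gives the recurrence a_n = 4a_(n−2) for n ≥ 2; the numerator fixes a_0 = -1, a_1 = 2.
Iterating: -1, 2, -4, 8, -16, 32, -64, 128, so a_7 = 128.

128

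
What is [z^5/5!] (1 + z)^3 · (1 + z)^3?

The EGF product rule gives c_5 = Σ_{k_1+k_2=5} C(5; k_1,k_2) · ∏ g_i(k_i), where (1+z)^3 gives the falling factorial (3)_k; (1+z)^3 gives the falling factorial (3)_k.
g_1(k) for k = 0…5: 1, 3, 6, 6, 0, 0.
g_2(k) for k = 0…5: 1, 3, 6, 6, 0, 0.
c_5 = Σ_k C(5,k)·g_1(k)·g_2(5−k) = 10·6·6 + 10·6·6 = 360 + 360 = 720.

720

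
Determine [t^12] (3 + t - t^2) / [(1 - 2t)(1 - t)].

26621

The denominator gives the recurrence a_n = 3a_(n−1) − 2a_(n−2) for n ≥ 3; the numerator fixes a_0 = 3, a_1 = 10, a_2 = 23.
Iterating: 3, 10, 23, 49, 101, 205, 413, 829, 1661, 3325, 6653, 13309, 26621, so a_12 = 26621.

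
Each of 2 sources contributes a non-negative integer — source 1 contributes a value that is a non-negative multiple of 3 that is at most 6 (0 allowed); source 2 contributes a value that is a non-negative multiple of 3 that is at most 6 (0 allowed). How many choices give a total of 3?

2

The generating function for the choices is (1 + t^3 + t^6)·(1 + t^3 + t^6); the count is [t^3].
(1 + t^3 + t^6) has coefficients 1,0,0,1 for degrees 0…3.
(1 + t^3 + t^6) has coefficients 1,0,0,1 for degrees 0…3.
[t^3] = 1·1 + 1·1 = 2.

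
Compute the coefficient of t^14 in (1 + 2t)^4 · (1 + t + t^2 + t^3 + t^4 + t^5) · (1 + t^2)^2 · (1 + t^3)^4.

(1 + 2t)^4 has coefficients 1,8,24,32,16 for degrees 0…4.
(1 + t + t^2 + t^3 + t^4 + t^5) has coefficients 1,1,1,1,1,1,0,0,0,0,0,0,0,0,0 for degrees 0…14.
Multiplying by (1 + t^2)^2 gives running coefficients 1,1,3,3,4,4,3,3,1,1,0,0,0,0,0 for degrees 0…14.
Finally multiplying by (1 + t^3)^4, the product of all factors after the first has coefficients 1,1,3,7,8,16,21,25,35,35,40,40,35,35,25 for degrees 0…14.
[t^14] = 1·25 + 8·35 + 24·35 + 32·40 + 16·40 = 3065.

3065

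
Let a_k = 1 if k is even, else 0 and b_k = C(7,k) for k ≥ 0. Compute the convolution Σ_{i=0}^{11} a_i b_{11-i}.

64

The convolution is the t^11 coefficient of A(t)B(t).
Σ = 1·0 + 0·0 + 1·0 + 0·0 + 1·1 + 0·7 + 1·21 + 0·35 + 1·35 + 0·21 + 1·7 + 0·1 = 64.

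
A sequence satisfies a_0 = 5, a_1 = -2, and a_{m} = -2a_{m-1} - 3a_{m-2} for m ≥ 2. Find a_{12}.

The ordinary generating function has denominator 1 + 2q + 3q^2.
Iterating the recurrence: a_0,…,a_{12} = 5, -2, -11, 28, -23, -38, 145, -176, -83, 694, -1139, 196, 3025.

3025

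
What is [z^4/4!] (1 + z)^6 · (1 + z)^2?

The EGF product rule gives c_4 = Σ_{k_1+k_2=4} C(4; k_1,k_2) · ∏ g_i(k_i), where (1+z)^6 gives the falling factorial (6)_k; (1+z)^2 gives the falling factorial (2)_k.
g_1(k) for k = 0…4: 1, 6, 30, 120, 360.
g_2(k) for k = 0…4: 1, 2, 2, 0, 0.
c_4 = Σ_k C(4,k)·g_1(k)·g_2(4−k) = 6·30·2 + 4·120·2 + 1·360·1 = 360 + 960 + 360 = 1680.

1680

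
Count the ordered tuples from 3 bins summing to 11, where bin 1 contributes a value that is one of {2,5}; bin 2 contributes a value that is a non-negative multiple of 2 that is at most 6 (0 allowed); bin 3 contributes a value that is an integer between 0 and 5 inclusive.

The generating function for the choices is (t^2 + t^5)·(1 + t^2 + t^4 + t^6)·(1 + t + t^2 + t^3 + t^4 + t^5); the count is [t^11].
(t^2 + t^5) has coefficients 0,0,1,0,0,1 for degrees 0…5.
(1 + t^2 + t^4 + t^6) has coefficients 1,0,1,0,1,0,1,0,0,0,0,0 for degrees 0…11.
Finally multiplying by (1 + t + t^2 + t^3 + t^4 + t^5), the product of all factors after the first has coefficients 1,1,2,2,3,3,3,3,2,2,1,1 for degrees 0…11.
[t^11] = 1·2 + 1·3 = 5.

5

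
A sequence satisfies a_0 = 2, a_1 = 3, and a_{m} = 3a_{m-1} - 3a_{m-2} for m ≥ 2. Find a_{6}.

-54

The ordinary generating function has denominator 1 - 3t + 3t^2.
Iterating the recurrence: a_0,…,a_{6} = 2, 3, 3, 0, -9, -27, -54.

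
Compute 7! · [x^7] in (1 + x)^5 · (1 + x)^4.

181440

The EGF product rule gives c_7 = Σ_{k_1+k_2=7} C(7; k_1,k_2) · ∏ g_i(k_i), where (1+x)^5 gives the falling factorial (5)_k; (1+x)^4 gives the falling factorial (4)_k.
g_1(k) for k = 0…7: 1, 5, 20, 60, 120, 120, 0, 0.
g_2(k) for k = 0…7: 1, 4, 12, 24, 24, 0, 0, 0.
c_7 = Σ_k C(7,k)·g_1(k)·g_2(7−k) = 35·60·24 + 35·120·24 + 21·120·12 = 50400 + 100800 + 30240 = 181440.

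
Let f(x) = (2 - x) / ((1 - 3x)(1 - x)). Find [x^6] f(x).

Partial fractions give a closed form: a_n = (5/2)·3^n + (-1/2)·1^n.
At n = 6: a_6 = 1822.

1822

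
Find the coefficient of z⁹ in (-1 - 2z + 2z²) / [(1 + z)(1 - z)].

-2

The denominator gives the recurrence a_n = a_(n−2) for n ≥ 3; the numerator fixes a_0 = -1, a_1 = -2, a_2 = 1.
Iterating: -1, -2, 1, -2, 1, -2, 1, -2, 1, -2, so a_9 = -2.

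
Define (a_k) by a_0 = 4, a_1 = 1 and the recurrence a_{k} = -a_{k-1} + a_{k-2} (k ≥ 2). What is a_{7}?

-19

The ordinary generating function has denominator 1 + z - z^2.
Iterating the recurrence: a_0,…,a_{7} = 4, 1, 3, -2, 5, -7, 12, -19.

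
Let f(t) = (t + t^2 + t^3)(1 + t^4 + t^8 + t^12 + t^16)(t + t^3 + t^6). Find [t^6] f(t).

(t + t^2 + t^3) has coefficients 0,1,1,1 for degrees 0…3.
(1 + t^4 + t^8 + t^12 + t^16) has coefficients 1,0,0,0,1,0,0 for degrees 0…6.
Finally multiplying by (t + t^3 + t^6), the product of all factors after the first has coefficients 0,1,0,1,0,1,1 for degrees 0…6.
[t^6] = 1·1 + 1·0 + 1·1 = 2.

2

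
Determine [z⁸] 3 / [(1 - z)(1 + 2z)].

Partial fractions give a closed form: a_n = (1)·1^n + (2)·(-2)^n.
At n = 8: a_8 = 513.

513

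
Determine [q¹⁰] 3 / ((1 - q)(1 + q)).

3

Partial fractions give a closed form: a_n = (3/2)·1^n + (3/2)·(-1)^n.
At n = 10: a_10 = 3.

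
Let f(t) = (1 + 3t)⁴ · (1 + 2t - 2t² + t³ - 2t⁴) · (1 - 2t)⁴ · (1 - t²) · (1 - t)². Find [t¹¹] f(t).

12003

(1 + 3t)⁴ has coefficients 1,12,54,108,81 for degrees 0…4.
(1 + 2t - 2t² + t³ - 2t⁴) has coefficients 1,2,-2,1,-2,0,0,0,0,0,0,0 for degrees 0…11.
Multiplying by (1 - 2t)⁴ gives running coefficients 1,-6,6,33,-106,136,-112,80,-32,0,0,0 for degrees 0…11.
Multiplying by (1 - t²) gives running coefficients 1,-6,5,39,-112,103,-6,-56,80,-80,32,0 for degrees 0…11.
Finally multiplying by (1 - t)², the product of all factors after the first has coefficients 1,-8,18,23,-185,366,-324,59,186,-296,272,-144 for degrees 0…11.
[t¹¹] = 1·(-144) + 12·272 + 54·(-296) + 108·186 + 81·59 = 12003.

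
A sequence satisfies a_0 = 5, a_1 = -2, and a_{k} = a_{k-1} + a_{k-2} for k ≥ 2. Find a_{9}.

37

The ordinary generating function has denominator 1 - q - q^2.
Iterating the recurrence: a_0,…,a_{9} = 5, -2, 3, 1, 4, 5, 9, 14, 23, 37.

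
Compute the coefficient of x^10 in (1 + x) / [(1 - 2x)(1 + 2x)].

Partial fractions give a closed form: a_n = (3/4)·2^n + (1/4)·(-2)^n.
At n = 10: a_10 = 1024.

1024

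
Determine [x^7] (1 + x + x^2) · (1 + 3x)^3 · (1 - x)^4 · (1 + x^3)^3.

(1 + x + x^2) has coefficients 1,1,1 for degrees 0…2.
(1 + 3x)^3 has coefficients 1,9,27,27,0,0,0,0 for degrees 0…7.
Multiplying by (1 - x)^4 gives running coefficients 1,5,-3,-31,19,63,-81,27 for degrees 0…7.
Finally multiplying by (1 + x^3)^3, the product of all factors after the first has coefficients 1,5,-3,-28,34,54,-171,99 for degrees 0…7.
[x^7] = 1·99 + 1·(-171) + 1·54 = -18.

-18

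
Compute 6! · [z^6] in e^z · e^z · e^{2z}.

4096

The EGF product rule gives c_6 = Σ_{k_1+k_2+k_3=6} C(6; k_1,k_2,k_3) · ∏ g_i(k_i), where e^z gives (1)^k; e^z gives (1)^k; e^{2z} gives (2)^k.
g_1(k) for k = 0…6: 1, 1, 1, 1, 1, 1, 1.
g_2(k) for k = 0…6: 1, 1, 1, 1, 1, 1, 1.
g_3(k) for k = 0…6: 1, 2, 4, 8, 16, 32, 64.
First combine the last two factors: h(k) = Σ_j C(k,j)·g_2(j)·g_3(k−j) for k = 0…6: 1, 3, 9, 27, 81, 243, 729.
c_6 = Σ_k C(6,k)·g_1(k)·h(6−k) = 1·1·729 + 6·1·243 + 15·1·81 + 20·1·27 + 15·1·9 + 6·1·3 + 1·1·1 = 729 + 1458 + 1215 + 540 + 135 + 18 + 1 = 4096.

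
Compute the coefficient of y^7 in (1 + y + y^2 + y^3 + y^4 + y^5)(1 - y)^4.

3

(1 + y + y^2 + y^3 + y^4 + y^5) has coefficients 1,1,1,1,1,1 for degrees 0…5.
(1 - y)^4 has coefficients 1,-4,6,-4,1,0,0,0 for degrees 0…7.
[y^7] = 1·0 + 1·0 + 1·0 + 1·1 + 1·(-4) + 1·6 = 3.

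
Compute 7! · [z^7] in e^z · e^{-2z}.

-1

The EGF product rule gives c_7 = Σ_{k_1+k_2=7} C(7; k_1,k_2) · ∏ g_i(k_i), where e^z gives (1)^k; e^{-2z} gives (-2)^k.
g_1(k) for k = 0…7: 1, 1, 1, 1, 1, 1, 1, 1.
g_2(k) for k = 0…7: 1, -2, 4, -8, 16, -32, 64, -128.
c_7 = Σ_k C(7,k)·g_1(k)·g_2(7−k) = 1·1·(-128) + 7·1·64 + 21·1·(-32) + 35·1·16 + 35·1·(-8) + 21·1·4 + 7·1·(-2) + 1·1·1 = −128 + 448 − 672 + 560 − 280 + 84 − 14 + 1 = -1.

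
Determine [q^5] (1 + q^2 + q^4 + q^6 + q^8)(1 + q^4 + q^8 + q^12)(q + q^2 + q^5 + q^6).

3

(1 + q^2 + q^4 + q^6 + q^8) has coefficients 1,0,1,0,1,0 for degrees 0…5.
(1 + q^4 + q^8 + q^12) has coefficients 1,0,0,0,1,0 for degrees 0…5.
Finally multiplying by (q + q^2 + q^5 + q^6), the product of all factors after the first has coefficients 0,1,1,0,0,2 for degrees 0…5.
[q^5] = 1·2 + 1·0 + 1·1 = 3.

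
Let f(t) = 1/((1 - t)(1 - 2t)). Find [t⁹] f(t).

Partial fractions give a closed form: a_n = (-1)·1^n + (2)·2^n.
At n = 9: a_9 = 1023.

1023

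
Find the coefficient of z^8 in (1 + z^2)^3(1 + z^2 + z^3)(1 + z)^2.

11

(1 + z^2)^3 has coefficients 1,0,3,0,3,0,1 for degrees 0…6.
(1 + z^2 + z^3) has coefficients 1,0,1,1,0,0,0,0,0 for degrees 0…8.
Finally multiplying by (1 + z)^2, the product of all factors after the first has coefficients 1,2,2,3,3,1,0,0,0 for degrees 0…8.
[z^8] = 1·0 + 3·0 + 3·3 + 1·2 = 11.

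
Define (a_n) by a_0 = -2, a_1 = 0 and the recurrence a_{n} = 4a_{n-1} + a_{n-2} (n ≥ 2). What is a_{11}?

The ordinary generating function has denominator 1 - 4z - z^2.
Iterating the recurrence: a_0,…,a_{11} = -2, 0, -2, -8, -34, -144, -610, -2584, -10946, -46368, -196418, -832040.

-832040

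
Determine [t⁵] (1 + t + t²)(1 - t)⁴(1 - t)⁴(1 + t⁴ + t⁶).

(1 + t + t²) has coefficients 1,1,1 for degrees 0…2.
(1 - t)⁴ has coefficients 1,-4,6,-4,1,0 for degrees 0…5.
Multiplying by (1 - t)⁴ gives running coefficients 1,-8,28,-56,70,-56 for degrees 0…5.
Finally multiplying by (1 + t⁴ + t⁶), the product of all factors after the first has coefficients 1,-8,28,-56,71,-64 for degrees 0…5.
[t⁵] = 1·(-64) + 1·71 + 1·(-56) = -49.

-49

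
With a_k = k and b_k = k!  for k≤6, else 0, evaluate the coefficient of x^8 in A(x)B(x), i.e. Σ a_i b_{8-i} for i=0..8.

1953

Write out a_i and b_{8-i} for i = 0,…,8 and sum the products.
Σ = 0·0 + 1·0 + 2·720 + 3·120 + 4·24 + 5·6 + 6·2 + 7·1 + 8·1 = 1953.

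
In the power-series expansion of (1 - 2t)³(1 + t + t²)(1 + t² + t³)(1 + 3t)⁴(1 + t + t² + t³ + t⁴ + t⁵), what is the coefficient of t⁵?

49

(1 - 2t)³ has coefficients 1,-6,12,-8 for degrees 0…3.
(1 + t + t²) has coefficients 1,1,1,0,0,0 for degrees 0…5.
Multiplying by (1 + t² + t³) gives running coefficients 1,1,2,2,2,1 for degrees 0…5.
Multiplying by (1 + 3t)⁴ gives running coefficients 1,13,68,188,323,430 for degrees 0…5.
Finally multiplying by (1 + t + t² + t³ + t⁴ + t⁵), the product of all factors after the first has coefficients 1,14,82,270,593,1023 for degrees 0…5.
[t⁵] = 1·1023 − 6·593 + 12·270 − 8·82 = 49.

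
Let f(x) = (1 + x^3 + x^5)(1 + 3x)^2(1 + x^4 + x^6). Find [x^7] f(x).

(1 + x^3 + x^5) has coefficients 1,0,0,1,0,1 for degrees 0…5.
(1 + 3x)^2 has coefficients 1,6,9,0,0,0,0,0 for degrees 0…7.
Finally multiplying by (1 + x^4 + x^6), the product of all factors after the first has coefficients 1,6,9,0,1,6,10,6 for degrees 0…7.
[x^7] = 1·6 + 1·1 + 1·9 = 16.

16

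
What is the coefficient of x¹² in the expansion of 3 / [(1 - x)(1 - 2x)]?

The denominator gives the recurrence a_n = 3a_(n−1) − 2a_(n−2) for n ≥ 2; the numerator fixes a_0 = 3, a_1 = 9.
Iterating: 3, 9, 21, 45, 93, 189, 381, 765, 1533, 3069, 6141, 12285, 24573, so a_12 = 24573.

24573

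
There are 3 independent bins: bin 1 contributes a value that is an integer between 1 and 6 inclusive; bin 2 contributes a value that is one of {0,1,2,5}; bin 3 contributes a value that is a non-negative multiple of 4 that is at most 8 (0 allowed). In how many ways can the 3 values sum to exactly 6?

6

The generating function for the choices is (z + z² + z³ + z⁴ + z⁵ + z⁶)·(1 + z + z² + z⁵)·(1 + z⁴ + z⁸); the count is [z⁶].
(z + z² + z³ + z⁴ + z⁵ + z⁶) has coefficients 0,1,1,1,1,1,1 for degrees 0…6.
(1 + z + z² + z⁵) has coefficients 1,1,1,0,0,1,0 for degrees 0…6.
Finally multiplying by (1 + z⁴ + z⁸), the product of all factors after the first has coefficients 1,1,1,0,1,2,1 for degrees 0…6.
[z⁶] = 1·2 + 1·1 + 1·0 + 1·1 + 1·1 + 1·1 = 6.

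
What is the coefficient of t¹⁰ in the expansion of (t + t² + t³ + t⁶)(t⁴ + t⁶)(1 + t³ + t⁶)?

3

(t + t² + t³ + t⁶) has coefficients 0,1,1,1,0,0,1 for degrees 0…6.
(t⁴ + t⁶) has coefficients 0,0,0,0,1,0,1,0,0,0,0 for degrees 0…10.
Finally multiplying by (1 + t³ + t⁶), the product of all factors after the first has coefficients 0,0,0,0,1,0,1,1,0,1,1 for degrees 0…10.
[t¹⁰] = 1·1 + 1·0 + 1·1 + 1·1 = 3.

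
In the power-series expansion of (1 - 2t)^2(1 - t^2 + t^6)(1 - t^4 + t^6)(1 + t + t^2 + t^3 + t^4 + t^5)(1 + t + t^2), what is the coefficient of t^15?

3

(1 - 2t)^2 has coefficients 1,-4,4 for degrees 0…2.
(1 - t^2 + t^6) has coefficients 1,0,-1,0,0,0,1,0,0,0,0,0,0,0,0,0 for degrees 0…15.
Multiplying by (1 - t^4 + t^6) gives running coefficients 1,0,-1,0,-1,0,3,0,-1,0,-1,0,1,0,0,0 for degrees 0…15.
Multiplying by (1 + t + t^2 + t^3 + t^4 + t^5) gives running coefficients 1,1,0,0,-1,-1,1,1,1,1,1,1,-1,-1,0,0 for degrees 0…15.
Finally multiplying by (1 + t + t^2), the product of all factors after the first has coefficients 1,2,2,1,-1,-2,-1,1,3,3,3,3,1,-1,-2,-1 for degrees 0…15.
[t^15] = 1·(-1) − 4·(-2) + 4·(-1) = 3.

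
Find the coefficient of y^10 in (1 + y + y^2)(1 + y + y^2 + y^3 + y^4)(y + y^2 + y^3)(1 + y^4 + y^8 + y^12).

(1 + y + y^2) has coefficients 1,1,1 for degrees 0…2.
(1 + y + y^2 + y^3 + y^4) has coefficients 1,1,1,1,1,0,0,0,0,0,0 for degrees 0…10.
Multiplying by (y + y^2 + y^3) gives running coefficients 0,1,2,3,3,3,2,1,0,0,0 for degrees 0…10.
Finally multiplying by (1 + y^4 + y^8 + y^12), the product of all factors after the first has coefficients 0,1,2,3,3,4,4,4,3,4,4 for degrees 0…10.
[y^10] = 1·4 + 1·4 + 1·3 = 11.

11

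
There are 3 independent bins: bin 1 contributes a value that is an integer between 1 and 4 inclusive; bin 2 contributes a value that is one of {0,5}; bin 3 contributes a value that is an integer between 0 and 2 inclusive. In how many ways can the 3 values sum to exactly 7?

The generating function for the choices is (z + z² + z³ + z⁴)·(1 + z⁵)·(1 + z + z²); the count is [z⁷].
(z + z² + z³ + z⁴) has coefficients 0,1,1,1,1 for degrees 0…4.
(1 + z⁵) has coefficients 1,0,0,0,0,1,0,0 for degrees 0…7.
Finally multiplying by (1 + z + z²), the product of all factors after the first has coefficients 1,1,1,0,0,1,1,1 for degrees 0…7.
[z⁷] = 1·1 + 1·1 + 1·0 + 1·0 = 2.

2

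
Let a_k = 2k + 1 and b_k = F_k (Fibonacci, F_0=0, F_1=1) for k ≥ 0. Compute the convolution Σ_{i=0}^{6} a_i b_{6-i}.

Write out a_i and b_{6-i} for i = 0,…,6 and sum the products.
Σ = 1·8 + 3·5 + 5·3 + 7·2 + 9·1 + 11·1 + 13·0 = 72.

72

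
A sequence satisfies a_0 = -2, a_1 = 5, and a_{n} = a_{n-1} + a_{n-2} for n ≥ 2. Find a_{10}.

207

The ordinary generating function has denominator 1 - y - y^2.
Iterating the recurrence: a_0,…,a_{10} = -2, 5, 3, 8, 11, 19, 30, 49, 79, 128, 207.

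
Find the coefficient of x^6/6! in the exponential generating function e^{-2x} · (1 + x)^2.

The EGF product rule gives c_6 = Σ_{k_1+k_2=6} C(6; k_1,k_2) · ∏ g_i(k_i), where e^{-2x} gives (-2)^k; (1+x)^2 gives the falling factorial (2)_k.
g_1(k) for k = 0…6: 1, -2, 4, -8, 16, -32, 64.
g_2(k) for k = 0…6: 1, 2, 2, 0, 0, 0, 0.
c_6 = Σ_k C(6,k)·g_1(k)·g_2(6−k) = 15·16·2 + 6·(-32)·2 + 1·64·1 = 480 − 384 + 64 = 160.

160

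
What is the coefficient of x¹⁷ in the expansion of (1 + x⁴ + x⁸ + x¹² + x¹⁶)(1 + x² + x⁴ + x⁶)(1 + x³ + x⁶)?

2

(1 + x⁴ + x⁸ + x¹² + x¹⁶) has coefficients 1,0,0,0,1,0,0,0,1,0,0,0,1,0,0,0,1 for degrees 0…16.
(1 + x² + x⁴ + x⁶) has coefficients 1,0,1,0,1,0,1,0,0,0,0,0,0,0,0,0,0,0 for degrees 0…17.
Finally multiplying by (1 + x³ + x⁶), the product of all factors after the first has coefficients 1,0,1,1,1,1,2,1,1,1,1,0,1,0,0,0,0,0 for degrees 0…17.
[x¹⁷] = 1·0 + 1·0 + 1·1 + 1·1 + 1·0 = 2.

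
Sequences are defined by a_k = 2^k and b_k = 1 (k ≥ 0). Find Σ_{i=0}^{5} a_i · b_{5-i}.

This is [x^5] in the product of the two ordinary generating functions.
Σ = 1·1 + 2·1 + 4·1 + 8·1 + 16·1 + 32·1 = 63.

63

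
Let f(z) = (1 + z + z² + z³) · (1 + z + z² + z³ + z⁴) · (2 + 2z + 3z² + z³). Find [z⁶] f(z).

26

(1 + z + z² + z³) has coefficients 1,1,1,1 for degrees 0…3.
(1 + z + z² + z³ + z⁴) has coefficients 1,1,1,1,1,0,0 for degrees 0…6.
Finally multiplying by (2 + 2z + 3z² + z³), the product of all factors after the first has coefficients 2,4,7,8,8,6,4 for degrees 0…6.
[z⁶] = 1·4 + 1·6 + 1·8 + 1·8 = 26.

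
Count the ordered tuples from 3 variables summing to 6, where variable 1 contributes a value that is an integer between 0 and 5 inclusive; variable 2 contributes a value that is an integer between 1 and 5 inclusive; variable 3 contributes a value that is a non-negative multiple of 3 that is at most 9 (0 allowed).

8

The generating function for the choices is (1 + x + x² + x³ + x⁴ + x⁵)·(x + x² + x³ + x⁴ + x⁵)·(1 + x³ + x⁶ + x⁹); the count is [x⁶].
(1 + x + x² + x³ + x⁴ + x⁵) has coefficients 1,1,1,1,1,1 for degrees 0…5.
(x + x² + x³ + x⁴ + x⁵) has coefficients 0,1,1,1,1,1,0 for degrees 0…6.
Finally multiplying by (1 + x³ + x⁶ + x⁹), the product of all factors after the first has coefficients 0,1,1,1,2,2,1 for degrees 0…6.
[x⁶] = 1·1 + 1·2 + 1·2 + 1·1 + 1·1 + 1·1 = 8.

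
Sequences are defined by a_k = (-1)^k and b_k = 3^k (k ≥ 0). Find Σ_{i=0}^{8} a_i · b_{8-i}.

4921

Write out a_i and b_{8-i} for i = 0,…,8 and sum the products.
Σ = 1·6561 − 1·2187 + 1·729 − 1·243 + 1·81 − 1·27 + 1·9 − 1·3 + 1·1 = 4921.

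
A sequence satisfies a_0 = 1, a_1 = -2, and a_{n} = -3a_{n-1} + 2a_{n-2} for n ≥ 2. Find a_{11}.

-726628

The ordinary generating function has denominator 1 + 3x - 2x^2.
Iterating the recurrence: a_0,…,a_{11} = 1, -2, 8, -28, 100, -356, 1268, -4516, 16084, -57284, 204020, -726628.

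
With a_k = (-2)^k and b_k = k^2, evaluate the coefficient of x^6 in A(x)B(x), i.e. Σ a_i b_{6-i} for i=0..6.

This is [x^6] in the product of the two ordinary generating functions.
Σ = 1·36 − 2·25 + 4·16 − 8·9 + 16·4 − 32·1 + 64·0 = 10.

10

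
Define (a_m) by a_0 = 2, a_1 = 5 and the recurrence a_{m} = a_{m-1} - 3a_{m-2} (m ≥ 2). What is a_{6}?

The ordinary generating function has denominator 1 - x + 3x^2.
Iterating the recurrence: a_0,…,a_{6} = 2, 5, -1, -16, -13, 35, 74.

74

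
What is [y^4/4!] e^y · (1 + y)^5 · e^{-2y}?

The EGF product rule gives c_4 = Σ_{k_1+k_2+k_3=4} C(4; k_1,k_2,k_3) · ∏ g_i(k_i), where e^y gives (1)^k; (1+y)^5 gives the falling factorial (5)_k; e^{-2y} gives (-2)^k.
g_1(k) for k = 0…4: 1, 1, 1, 1, 1.
g_2(k) for k = 0…4: 1, 5, 20, 60, 120.
g_3(k) for k = 0…4: 1, -2, 4, -8, 16.
First combine the last two factors: h(k) = Σ_j C(k,j)·g_2(j)·g_3(k−j) for k = 0…4: 1, 3, 4, -8, -24.
c_4 = Σ_k C(4,k)·g_1(k)·h(4−k) = 1·1·(-24) + 4·1·(-8) + 6·1·4 + 4·1·3 + 1·1·1 = −24 − 32 + 24 + 12 + 1 = -19.

-19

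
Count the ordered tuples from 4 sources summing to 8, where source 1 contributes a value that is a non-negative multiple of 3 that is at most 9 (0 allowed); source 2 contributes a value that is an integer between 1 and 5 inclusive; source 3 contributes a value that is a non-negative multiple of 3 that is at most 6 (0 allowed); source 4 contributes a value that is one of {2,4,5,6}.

7

The generating function for the choices is (1 + y³ + y⁶ + y⁹)·(y + y² + y³ + y⁴ + y⁵)·(1 + y³ + y⁶)·(y² + y⁴ + y⁵ + y⁶); the count is [y⁸].
(1 + y³ + y⁶ + y⁹) has coefficients 1,0,0,1,0,0,1,0,0 for degrees 0…8.
(y + y² + y³ + y⁴ + y⁵) has coefficients 0,1,1,1,1,1,0,0,0 for degrees 0…8.
Multiplying by (1 + y³ + y⁶) gives running coefficients 0,1,1,1,2,2,1,2,2 for degrees 0…8.
Finally multiplying by (y² + y⁴ + y⁵ + y⁶), the product of all factors after the first has coefficients 0,0,0,1,1,2,4,5,5 for degrees 0…8.
[y⁸] = 1·5 + 1·2 + 1·0 = 7.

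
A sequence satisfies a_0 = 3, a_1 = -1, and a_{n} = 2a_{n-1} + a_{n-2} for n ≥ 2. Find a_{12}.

The ordinary generating function has denominator 1 - 2x - x^2.
Iterating the recurrence: a_0,…,a_{12} = 3, -1, 1, 1, 3, 7, 17, 41, 99, 239, 577, 1393, 3363.

3363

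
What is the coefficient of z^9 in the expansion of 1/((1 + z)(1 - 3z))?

14762

Partial fractions give a closed form: a_n = (1/4)·(-1)^n + (3/4)·3^n.
At n = 9: a_9 = 14762.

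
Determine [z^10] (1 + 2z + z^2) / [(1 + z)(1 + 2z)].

The denominator gives the recurrence a_n = −3a_(n−1) − 2a_(n−2) for n ≥ 3; the numerator fixes a_0 = 1, a_1 = -1, a_2 = 2.
Iterating: 1, -1, 2, -4, 8, -16, 32, -64, 128, -256, 512, so a_10 = 512.

512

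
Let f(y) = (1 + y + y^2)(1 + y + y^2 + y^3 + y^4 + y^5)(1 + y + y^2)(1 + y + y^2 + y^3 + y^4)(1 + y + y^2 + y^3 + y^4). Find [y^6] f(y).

(1 + y + y^2) has coefficients 1,1,1 for degrees 0…2.
(1 + y + y^2 + y^3 + y^4 + y^5) has coefficients 1,1,1,1,1,1,0 for degrees 0…6.
Multiplying by (1 + y + y^2) gives running coefficients 1,2,3,3,3,3,2 for degrees 0…6.
Multiplying by (1 + y + y^2 + y^3 + y^4) gives running coefficients 1,3,6,9,12,14,14 for degrees 0…6.
Finally multiplying by (1 + y + y^2 + y^3 + y^4), the product of all factors after the first has coefficients 1,4,10,19,31,44,55 for degrees 0…6.
[y^6] = 1·55 + 1·44 + 1·31 = 130.

130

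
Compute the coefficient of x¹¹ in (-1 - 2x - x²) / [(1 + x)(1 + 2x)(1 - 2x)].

Partial fractions give a closed form: a_n = (-1/4)·(-2)^n + (-3/4)·2^n.
At n = 11: a_11 = -1024.

-1024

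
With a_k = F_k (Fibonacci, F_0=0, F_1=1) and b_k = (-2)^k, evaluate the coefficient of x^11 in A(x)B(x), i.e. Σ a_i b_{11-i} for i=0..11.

This is [x^11] in the product of the two ordinary generating functions.
Σ = 0·(-2048) + 1·1024 + 1·(-512) + 2·256 + 3·(-128) + 5·64 + 8·(-32) + 13·16 + 21·(-8) + 34·4 + 55·(-2) + 89·1 = 859.

859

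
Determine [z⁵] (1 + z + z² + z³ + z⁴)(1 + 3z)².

(1 + z + z² + z³ + z⁴) has coefficients 1,1,1,1,1 for degrees 0…4.
(1 + 3z)² has coefficients 1,6,9,0,0,0 for degrees 0…5.
[z⁵] = 1·0 + 1·0 + 1·0 + 1·9 + 1·6 = 15.

15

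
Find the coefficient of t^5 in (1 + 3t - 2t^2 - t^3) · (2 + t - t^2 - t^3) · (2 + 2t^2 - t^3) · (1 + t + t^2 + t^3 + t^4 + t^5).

(1 + 3t - 2t^2 - t^3) has coefficients 1,3,-2,-1 for degrees 0…3.
(2 + t - t^2 - t^3) has coefficients 2,1,-1,-1,0,0 for degrees 0…5.
Multiplying by (2 + 2t^2 - t^3) gives running coefficients 4,2,2,-2,-3,-1 for degrees 0…5.
Finally multiplying by (1 + t + t^2 + t^3 + t^4 + t^5), the product of all factors after the first has coefficients 4,6,8,6,3,2 for degrees 0…5.
[t^5] = 1·2 + 3·3 − 2·6 − 1·8 = -9.

-9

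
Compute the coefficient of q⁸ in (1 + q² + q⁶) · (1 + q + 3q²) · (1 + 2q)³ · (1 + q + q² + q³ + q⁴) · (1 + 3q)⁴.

49154

(1 + q² + q⁶) has coefficients 1,0,1,0,0,0,1 for degrees 0…6.
(1 + q + 3q²) has coefficients 1,1,3,0,0,0,0,0,0 for degrees 0…8.
Multiplying by (1 + 2q)³ gives running coefficients 1,7,21,38,44,24,0,0,0 for degrees 0…8.
Multiplying by (1 + q + q² + q³ + q⁴) gives running coefficients 1,8,29,67,111,134,127,106,68 for degrees 0…8.
Finally multiplying by (1 + 3q)⁴, the product of all factors after the first has coefficients 1,20,179,955,3426,8864,17314,26281,31661 for degrees 0…8.
[q⁸] = 1·31661 + 1·17314 + 1·179 = 49154.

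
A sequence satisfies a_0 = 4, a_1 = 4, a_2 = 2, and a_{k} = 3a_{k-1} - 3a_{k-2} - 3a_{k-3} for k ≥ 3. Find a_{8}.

1260

The ordinary generating function has denominator 1 - 3t + 3t^2 + 3t^3.
Iterating the recurrence: a_0,…,a_{8} = 4, 4, 2, -18, -72, -168, -234, 18, 1260.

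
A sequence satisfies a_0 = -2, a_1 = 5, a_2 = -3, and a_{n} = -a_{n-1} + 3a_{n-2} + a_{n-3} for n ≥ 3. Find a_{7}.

284

The ordinary generating function has denominator 1 + q - 3q^2 - q^3.
Iterating the recurrence: a_0,…,a_{7} = -2, 5, -3, 16, -20, 65, -109, 284.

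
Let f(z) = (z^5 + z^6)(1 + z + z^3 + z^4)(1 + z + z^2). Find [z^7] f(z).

(z^5 + z^6) has coefficients 0,0,0,0,0,1,1 for degrees 0…6.
(1 + z + z^3 + z^4) has coefficients 1,1,0,1,1,0,0,0 for degrees 0…7.
Finally multiplying by (1 + z + z^2), the product of all factors after the first has coefficients 1,2,2,2,2,2,1,0 for degrees 0…7.
[z^7] = 1·2 + 1·2 = 4.

4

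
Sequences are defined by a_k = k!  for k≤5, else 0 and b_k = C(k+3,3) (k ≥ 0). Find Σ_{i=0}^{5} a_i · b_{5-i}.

This is [x^5] in the product of the two ordinary generating functions.
Σ = 1·56 + 1·35 + 2·20 + 6·10 + 24·4 + 120·1 = 407.

407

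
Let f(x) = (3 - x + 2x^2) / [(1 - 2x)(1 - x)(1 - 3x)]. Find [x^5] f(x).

2777

Partial fractions give a closed form: a_n = (-12)·2^n + (2)·1^n + (13)·3^n.
At n = 5: a_5 = 2777.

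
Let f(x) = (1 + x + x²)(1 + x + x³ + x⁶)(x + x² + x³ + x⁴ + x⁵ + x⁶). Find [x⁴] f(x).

(1 + x + x²) has coefficients 1,1,1 for degrees 0…2.
(1 + x + x³ + x⁶) has coefficients 1,1,0,1,0 for degrees 0…4.
Finally multiplying by (x + x² + x³ + x⁴ + x⁵ + x⁶), the product of all factors after the first has coefficients 0,1,2,2,3 for degrees 0…4.
[x⁴] = 1·3 + 1·2 + 1·2 = 7.

7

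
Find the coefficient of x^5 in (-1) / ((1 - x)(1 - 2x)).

-63

Partial fractions give a closed form: a_n = (1)·1^n + (-2)·2^n.
At n = 5: a_5 = -63.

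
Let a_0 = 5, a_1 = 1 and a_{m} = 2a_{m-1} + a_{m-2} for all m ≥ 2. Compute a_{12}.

The ordinary generating function has denominator 1 - 2x - x^2.
Iterating the recurrence: a_0,…,a_{12} = 5, 1, 7, 15, 37, 89, 215, 519, 1253, 3025, 7303, 17631, 42565.

42565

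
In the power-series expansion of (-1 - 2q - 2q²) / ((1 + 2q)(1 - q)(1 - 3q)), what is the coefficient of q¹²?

The denominator gives the recurrence a_n = 2a_(n−1) + 5a_(n−2) − 6a_(n−3) for n ≥ 3; the numerator fixes a_0 = -1, a_1 = -4, a_2 = -15.
Iterating: -1, -4, -15, -44, -139, -408, -1247, -3700, -11187, -33392, -100519, -300876, -903995, so a_12 = -903995.

-903995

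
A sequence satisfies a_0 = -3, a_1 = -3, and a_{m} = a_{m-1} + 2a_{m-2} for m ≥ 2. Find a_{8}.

-513

The ordinary generating function has denominator 1 - x - 2x^2.
Iterating the recurrence: a_0,…,a_{8} = -3, -3, -9, -15, -33, -63, -129, -255, -513.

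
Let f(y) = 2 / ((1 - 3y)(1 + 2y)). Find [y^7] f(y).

2522

Partial fractions give a closed form: a_n = (6/5)·3^n + (4/5)·(-2)^n.
At n = 7: a_7 = 2522.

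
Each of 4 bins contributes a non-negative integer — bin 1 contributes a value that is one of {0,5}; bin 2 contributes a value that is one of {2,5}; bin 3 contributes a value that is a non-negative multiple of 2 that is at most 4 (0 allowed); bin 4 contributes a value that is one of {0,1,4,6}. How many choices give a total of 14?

The generating function for the choices is (1 + t⁵)·(t² + t⁵)·(1 + t² + t⁴)·(1 + t + t⁴ + t⁶); the count is [t¹⁴].
(1 + t⁵) has coefficients 1,0,0,0,0,1 for degrees 0…5.
(t² + t⁵) has coefficients 0,0,1,0,0,1,0,0,0,0,0,0,0,0,0 for degrees 0…14.
Multiplying by (1 + t² + t⁴) gives running coefficients 0,0,1,0,1,1,1,1,0,1,0,0,0,0,0 for degrees 0…14.
Finally multiplying by (1 + t + t⁴ + t⁶), the product of all factors after the first has coefficients 0,0,1,1,1,2,3,2,3,2,3,2,1,2,0 for degrees 0…14.
[t¹⁴] = 1·0 + 1·2 = 2.

2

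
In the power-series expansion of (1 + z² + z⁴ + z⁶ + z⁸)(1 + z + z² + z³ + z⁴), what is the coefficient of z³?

(1 + z² + z⁴ + z⁶ + z⁸) has coefficients 1,0,1,0 for degrees 0…3.
(1 + z + z² + z³ + z⁴) has coefficients 1,1,1,1 for degrees 0…3.
[z³] = 1·1 + 1·1 = 2.

2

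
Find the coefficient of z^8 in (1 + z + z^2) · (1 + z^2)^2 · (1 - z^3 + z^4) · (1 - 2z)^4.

(1 + z + z^2) has coefficients 1,1,1 for degrees 0…2.
(1 + z^2)^2 has coefficients 1,0,2,0,1,0,0,0,0 for degrees 0…8.
Multiplying by (1 - z^3 + z^4) gives running coefficients 1,0,2,-1,2,-2,2,-1,1 for degrees 0…8.
Finally multiplying by (1 - 2z)^4, the product of all factors after the first has coefficients 1,-8,26,-49,74,-106,130,-145,153 for degrees 0…8.
[z^8] = 1·153 + 1·(-145) + 1·130 = 138.

138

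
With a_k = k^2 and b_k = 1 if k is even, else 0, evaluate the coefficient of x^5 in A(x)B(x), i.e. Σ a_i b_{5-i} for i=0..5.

35

The convolution is the x^5 coefficient of A(x)B(x).
Σ = 0·0 + 1·1 + 4·0 + 9·1 + 16·0 + 25·1 = 35.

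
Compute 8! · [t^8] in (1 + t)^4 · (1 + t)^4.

The EGF product rule gives c_8 = Σ_{k_1+k_2=8} C(8; k_1,k_2) · ∏ g_i(k_i), where (1+t)^4 gives the falling factorial (4)_k; (1+t)^4 gives the falling factorial (4)_k.
g_1(k) for k = 0…8: 1, 4, 12, 24, 24, 0, 0, 0, 0.
g_2(k) for k = 0…8: 1, 4, 12, 24, 24, 0, 0, 0, 0.
c_8 = Σ_k C(8,k)·g_1(k)·g_2(8−k) = 70·24·24 = 40320.

40320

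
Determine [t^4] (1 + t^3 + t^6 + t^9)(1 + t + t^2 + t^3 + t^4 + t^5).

2

(1 + t^3 + t^6 + t^9) has coefficients 1,0,0,1,0 for degrees 0…4.
(1 + t + t^2 + t^3 + t^4 + t^5) has coefficients 1,1,1,1,1 for degrees 0…4.
[t^4] = 1·1 + 1·1 = 2.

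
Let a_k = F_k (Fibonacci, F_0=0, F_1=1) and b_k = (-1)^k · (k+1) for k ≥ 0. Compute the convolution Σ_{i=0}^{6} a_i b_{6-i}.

-2

This is [x^6] in the product of the two ordinary generating functions.
Σ = 0·7 + 1·(-6) + 1·5 + 2·(-4) + 3·3 + 5·(-2) + 8·1 = -2.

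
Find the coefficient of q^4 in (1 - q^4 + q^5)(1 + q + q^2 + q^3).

(1 - q^4 + q^5) has coefficients 1,0,0,0,-1 for degrees 0…4.
(1 + q + q^2 + q^3) has coefficients 1,1,1,1,0 for degrees 0…4.
[q^4] = 1·0 − 1·1 = -1.

-1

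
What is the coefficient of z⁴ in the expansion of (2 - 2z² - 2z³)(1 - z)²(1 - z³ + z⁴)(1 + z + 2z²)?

(2 - 2z² - 2z³) has coefficients 2,0,-2,-2 for degrees 0…3.
(1 - z)² has coefficients 1,-2,1,0,0 for degrees 0…4.
Multiplying by (1 - z³ + z⁴) gives running coefficients 1,-2,1,-1,3 for degrees 0…4.
Finally multiplying by (1 + z + 2z²), the product of all factors after the first has coefficients 1,-1,1,-4,4 for degrees 0…4.
[z⁴] = 2·4 − 2·1 − 2·(-1) = 8.

8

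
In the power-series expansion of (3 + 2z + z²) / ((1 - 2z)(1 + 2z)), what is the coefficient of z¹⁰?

The denominator gives the recurrence a_n = 4a_(n−2) for n ≥ 3; the numerator fixes a_0 = 3, a_1 = 2, a_2 = 13.
Iterating: 3, 2, 13, 8, 52, 32, 208, 128, 832, 512, 3328, so a_10 = 3328.

3328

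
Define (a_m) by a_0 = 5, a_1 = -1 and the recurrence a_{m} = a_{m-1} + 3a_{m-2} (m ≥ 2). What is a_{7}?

503

The ordinary generating function has denominator 1 - t - 3t^2.
Iterating the recurrence: a_0,…,a_{7} = 5, -1, 14, 11, 53, 86, 245, 503.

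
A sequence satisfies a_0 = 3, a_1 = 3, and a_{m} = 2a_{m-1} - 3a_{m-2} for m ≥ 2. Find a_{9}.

The ordinary generating function has denominator 1 - 2q + 3q^2.
Iterating the recurrence: a_0,…,a_{9} = 3, 3, -3, -15, -21, 3, 69, 129, 51, -285.

-285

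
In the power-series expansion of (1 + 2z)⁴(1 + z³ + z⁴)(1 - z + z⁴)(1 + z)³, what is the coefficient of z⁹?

118

(1 + 2z)⁴ has coefficients 1,8,24,32,16 for degrees 0…4.
(1 + z³ + z⁴) has coefficients 1,0,0,1,1,0,0,0,0,0 for degrees 0…9.
Multiplying by (1 - z + z⁴) gives running coefficients 1,-1,0,1,1,-1,0,1,1,0 for degrees 0…9.
Finally multiplying by (1 + z)³, the product of all factors after the first has coefficients 1,2,0,-1,3,5,1,-1,3,6 for degrees 0…9.
[z⁹] = 1·6 + 8·3 + 24·(-1) + 32·1 + 16·5 = 118.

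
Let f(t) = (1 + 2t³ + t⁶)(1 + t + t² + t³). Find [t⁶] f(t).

(1 + 2t³ + t⁶) has coefficients 1,0,0,2,0,0,1 for degrees 0…6.
(1 + t + t² + t³) has coefficients 1,1,1,1,0,0,0 for degrees 0…6.
[t⁶] = 1·0 + 2·1 + 1·1 = 3.

3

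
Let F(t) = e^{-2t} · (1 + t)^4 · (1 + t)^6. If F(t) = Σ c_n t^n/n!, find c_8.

30336

The EGF product rule gives c_8 = Σ_{k_1+k_2+k_3=8} C(8; k_1,k_2,k_3) · ∏ g_i(k_i), where e^{-2t} gives (-2)^k; (1+t)^4 gives the falling factorial (4)_k; (1+t)^6 gives the falling factorial (6)_k.
g_1(k) for k = 0…8: 1, -2, 4, -8, 16, -32, 64, -128, 256.
g_2(k) for k = 0…8: 1, 4, 12, 24, 24, 0, 0, 0, 0.
g_3(k) for k = 0…8: 1, 6, 30, 120, 360, 720, 720, 0, 0.
First combine the last two factors: h(k) = Σ_j C(k,j)·g_2(j)·g_3(k−j) for k = 0…8: 1, 10, 90, 720, 5040, 30240, 151200, 604800, 1814400.
c_8 = Σ_k C(8,k)·g_1(k)·h(8−k) = 1·1·1814400 + 8·(-2)·604800 + 28·4·151200 + 56·(-8)·30240 + 70·16·5040 + 56·(-32)·720 + 28·64·90 + 8·(-128)·10 + 1·256·1 = 1814400 − 9676800 + 16934400 − 13547520 + 5644800 − 1290240 + 161280 − 10240 + 256 = 30336.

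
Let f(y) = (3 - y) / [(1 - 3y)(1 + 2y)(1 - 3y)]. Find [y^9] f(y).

331175

The denominator gives the recurrence a_n = 4a_(n−1) + 3a_(n−2) − 18a_(n−3) for n ≥ 3; the numerator fixes a_0 = 3, a_1 = 11, a_2 = 53.
Iterating: 3, 11, 53, 191, 725, 2519, 8813, 29759, 100133, 331175, so a_9 = 331175.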